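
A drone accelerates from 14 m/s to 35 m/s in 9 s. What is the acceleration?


Given: initial velocity v0 = 14 m/s, final velocity v = 35 m/s, time t = 9 s
Using a = (v - v0) / t
a = (35 - 14) / 9
a = 21 / 9
a = 7/3 m/s^2

7/3 m/s^2


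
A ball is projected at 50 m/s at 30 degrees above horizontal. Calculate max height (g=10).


Given: v0 = 50 m/s, theta = 30 deg, g = 10 m/s^2
sin^2(30) = 1/4
Using H = v0^2 * sin^2(theta) / (2*g)
H = 50^2 * 1/4 / (2*10)
H = 2500 * 1/4 / 20
H = 625 / 20
H = 125/4 m

125/4 m


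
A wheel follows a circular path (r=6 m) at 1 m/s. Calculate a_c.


Given: v = 1 m/s, r = 6 m
Using a_c = v^2 / r
a_c = 1^2 / 6
a_c = 1 / 6
a_c = 1/6 m/s^2

1/6 m/s^2


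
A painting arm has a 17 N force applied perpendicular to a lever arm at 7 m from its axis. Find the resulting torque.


Given: F = 17 N, r = 7 m, angle = 90 deg (perpendicular)
Using tau = F * r * sin(90)
sin(90) = 1
tau = 17 * 7 * 1
tau = 119 Nm

119 Nm


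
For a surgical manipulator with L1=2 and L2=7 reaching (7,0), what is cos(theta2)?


Given: L1 = 2, L2 = 7, target (x, y) = (7, 0)
Using cos(theta2) = (x^2 + y^2 - L1^2 - L2^2) / (2*L1*L2)
x^2 + y^2 = 7^2 + 0 = 49
L1^2 + L2^2 = 4 + 49 = 53
Numerator = 49 - 53 = -4
Denominator = 2*2*7 = 28
cos(theta2) = -4/28 = -1/7

-1/7


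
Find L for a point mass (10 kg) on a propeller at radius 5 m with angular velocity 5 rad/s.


Given: m = 10 kg, r = 5 m, omega = 5 rad/s
For a point mass: I = m*r^2
I = 10*5^2 = 10*25 = 250
L = I*omega = 250*5
L = 1250 kg*m^2/s

1250 kg*m^2/s


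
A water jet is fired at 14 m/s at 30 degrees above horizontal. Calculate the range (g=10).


Given: v0 = 14 m/s, theta = 30 deg, g = 10 m/s^2
sin(2*30) = sin(60) = sqrt(3)/2
Using R = v0^2 * sin(2*theta) / g
R = 14^2 * (sqrt(3)/2) / 10
R = 196 * sqrt(3) / 20
R = 49/5*sqrt(3) m

49/5*sqrt(3) m


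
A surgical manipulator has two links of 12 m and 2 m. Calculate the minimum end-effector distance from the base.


Given: L1 = 12 m, L2 = 2 m
For a 2-link planar arm, min reach = |L1 - L2| (second link folded back)
Min reach = |12 - 2|
Min reach = 10 m

10 m


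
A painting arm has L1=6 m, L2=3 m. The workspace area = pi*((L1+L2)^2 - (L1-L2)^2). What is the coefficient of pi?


Given: L1 = 6, L2 = 3
(L1+L2)^2 = (9)^2 = 81
(L1-L2)^2 = (3)^2 = 9
Difference = 81 - 9 = 72
This equals 4*L1*L2 = 4*6*3 = 72
Workspace area = 72*pi

72


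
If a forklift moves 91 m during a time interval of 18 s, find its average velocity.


Given: distance d = 91 m, time t = 18 s
Using v = d / t
v = 91 / 18
v = 91/18 m/s

91/18 m/s


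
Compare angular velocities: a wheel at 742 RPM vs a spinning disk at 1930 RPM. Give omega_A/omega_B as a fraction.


Given: RPM_A = 742, RPM_B = 1930
omega = 2*pi*RPM/60, so omega_A/omega_B = RPM_A / RPM_B
omega_A/omega_B = 742 / 1930
omega_A/omega_B = 371/965

371/965


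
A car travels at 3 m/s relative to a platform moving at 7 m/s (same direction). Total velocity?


Given: object velocity = 3 m/s, platform velocity = 7 m/s (same direction)
Using classical velocity addition: v_total = v_object + v_platform
v_total = 3 + 7
v_total = 10 m/s

10 m/s


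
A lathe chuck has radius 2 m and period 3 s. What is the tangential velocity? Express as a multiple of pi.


Given: radius r = 2 m, period T = 3 s
Using v = 2*pi*r / T
v = 2*pi*2 / 3
v = 4*pi / 3
v = 4/3*pi m/s

4/3*pi m/s


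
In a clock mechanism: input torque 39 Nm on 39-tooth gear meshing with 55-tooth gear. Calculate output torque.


Given: N1 = 39, N2 = 55, T1 = 39 Nm
Using T2/T1 = N2/N1
T2 = T1 * N2 / N1
T2 = 39 * 55 / 39
T2 = 2145 / 39
T2 = 55 Nm

55 Nm


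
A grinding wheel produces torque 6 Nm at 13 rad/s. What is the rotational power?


Given: tau = 6 Nm, omega = 13 rad/s
Using P = tau * omega
P = 6 * 13
P = 78 W

78 W


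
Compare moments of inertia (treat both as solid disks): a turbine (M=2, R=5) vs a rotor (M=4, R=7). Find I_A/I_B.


Given: M1=2 kg, R1=5 m, M2=4 kg, R2=7 m
For a disk: I = (1/2)*M*R^2, so I_A/I_B = (M1*R1^2)/(M2*R2^2)
M1*R1^2 = 2*25 = 50
M2*R2^2 = 4*49 = 196
I_A/I_B = 50/196 = 25/98

25/98


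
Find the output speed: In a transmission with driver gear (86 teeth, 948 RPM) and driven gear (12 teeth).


Given: N1 = 86 teeth, w1 = 948 RPM, N2 = 12 teeth
Using N1*w1 = N2*w2
w2 = N1*w1 / N2
w2 = 86*948 / 12
w2 = 81528 / 12
w2 = 6794 RPM

6794 RPM


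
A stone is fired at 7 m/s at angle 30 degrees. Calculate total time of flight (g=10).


Given: v0 = 7 m/s, theta = 30 deg, g = 10 m/s^2
sin(30) = 1/2
Using T = 2*v0*sin(theta) / g
T = 2*7*1/2 / 10
T = 7 / 10
T = 7/10 s

7/10 s


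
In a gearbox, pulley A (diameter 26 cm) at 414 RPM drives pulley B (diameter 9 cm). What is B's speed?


Given: D1 = 26 cm, w1 = 414 RPM, D2 = 9 cm
Using D1*w1 = D2*w2
w2 = D1*w1 / D2
w2 = 26*414 / 9
w2 = 10764 / 9
w2 = 1196 RPM

1196 RPM


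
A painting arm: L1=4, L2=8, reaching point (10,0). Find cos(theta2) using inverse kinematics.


Given: L1 = 4, L2 = 8, target (x, y) = (10, 0)
Using cos(theta2) = (x^2 + y^2 - L1^2 - L2^2) / (2*L1*L2)
x^2 + y^2 = 10^2 + 0 = 100
L1^2 + L2^2 = 16 + 64 = 80
Numerator = 100 - 80 = 20
Denominator = 2*4*8 = 64
cos(theta2) = 20/64 = 5/16

5/16


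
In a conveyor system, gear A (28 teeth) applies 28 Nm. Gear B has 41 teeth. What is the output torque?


Given: N1 = 28, N2 = 41, T1 = 28 Nm
Using T2/T1 = N2/N1
T2 = T1 * N2 / N1
T2 = 28 * 41 / 28
T2 = 1148 / 28
T2 = 41 Nm

41 Nm


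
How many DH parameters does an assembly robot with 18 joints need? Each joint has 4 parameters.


Given: 18 joints, 4 DH parameters per joint (d, theta, a, alpha)
Total DH parameters = number_of_joints * 4
Total = 18 * 4
Total = 72

72


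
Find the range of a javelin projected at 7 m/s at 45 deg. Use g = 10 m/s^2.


Given: v0 = 7 m/s, theta = 45 deg, g = 10 m/s^2
sin(2*45) = sin(90) = 1
Using R = v0^2 * sin(2*theta) / g
R = 7^2 * 1 / 10
R = 49 / 10
R = 49/10 m

49/10 m


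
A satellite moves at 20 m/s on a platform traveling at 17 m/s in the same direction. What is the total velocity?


Given: object velocity = 20 m/s, platform velocity = 17 m/s (same direction)
Using classical velocity addition: v_total = v_object + v_platform
v_total = 20 + 17
v_total = 37 m/s

37 m/s


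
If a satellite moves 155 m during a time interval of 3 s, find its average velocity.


Given: distance d = 155 m, time t = 3 s
Using v = d / t
v = 155 / 3
v = 155/3 m/s

155/3 m/s


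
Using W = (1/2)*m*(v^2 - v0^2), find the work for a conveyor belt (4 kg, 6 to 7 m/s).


Given: m = 4 kg, v0 = 6 m/s, v = 7 m/s
Using W = (1/2)*m*(v^2 - v0^2)
v^2 = 7^2 = 49
v0^2 = 6^2 = 36
v^2 - v0^2 = 49 - 36 = 13
W = (1/2)*4*13 = 26 J

26 J


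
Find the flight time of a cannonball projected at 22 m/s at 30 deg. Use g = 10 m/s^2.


Given: v0 = 22 m/s, theta = 30 deg, g = 10 m/s^2
sin(30) = 1/2
Using T = 2*v0*sin(theta) / g
T = 2*22*1/2 / 10
T = 22 / 10
T = 11/5 s

11/5 s


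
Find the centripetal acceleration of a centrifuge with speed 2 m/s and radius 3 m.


Given: v = 2 m/s, r = 3 m
Using a_c = v^2 / r
a_c = 2^2 / 3
a_c = 4 / 3
a_c = 4/3 m/s^2

4/3 m/s^2


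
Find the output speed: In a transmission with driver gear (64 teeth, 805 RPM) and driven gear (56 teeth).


Given: N1 = 64 teeth, w1 = 805 RPM, N2 = 56 teeth
Using N1*w1 = N2*w2
w2 = N1*w1 / N2
w2 = 64*805 / 56
w2 = 51520 / 56
w2 = 920 RPM

920 RPM


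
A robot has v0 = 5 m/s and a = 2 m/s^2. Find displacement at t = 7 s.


Given: v0 = 5 m/s, a = 2 m/s^2, t = 7 s
Using s = v0*t + (1/2)*a*t^2
s = 5*7 + (1/2)*2*7^2
s = 35 + (1/2)*98
s = 35 + 49
s = 84

84 m


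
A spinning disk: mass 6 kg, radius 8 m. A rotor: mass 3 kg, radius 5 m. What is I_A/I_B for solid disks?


Given: M1=6 kg, R1=8 m, M2=3 kg, R2=5 m
For a disk: I = (1/2)*M*R^2, so I_A/I_B = (M1*R1^2)/(M2*R2^2)
M1*R1^2 = 6*64 = 384
M2*R2^2 = 3*25 = 75
I_A/I_B = 384/75 = 128/25

128/25


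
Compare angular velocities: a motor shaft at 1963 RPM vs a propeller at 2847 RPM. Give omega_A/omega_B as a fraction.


Given: RPM_A = 1963, RPM_B = 2847
omega = 2*pi*RPM/60, so omega_A/omega_B = RPM_A / RPM_B
omega_A/omega_B = 1963 / 2847
omega_A/omega_B = 151/219

151/219


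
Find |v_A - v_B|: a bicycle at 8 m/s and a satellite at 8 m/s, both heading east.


Given: v_A = 8 m/s east, v_B = 8 m/s east
Both move in the same direction; relative speed = |v_A - v_B|
|8 - 8| = |0|
= 0 m/s

0 m/s


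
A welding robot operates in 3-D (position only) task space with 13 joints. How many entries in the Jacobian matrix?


Given: task space dimension = 3, joints = 13
Jacobian is a 3 x 13 matrix
Total entries = rows * columns
Total = 3 * 13
Total = 39

39


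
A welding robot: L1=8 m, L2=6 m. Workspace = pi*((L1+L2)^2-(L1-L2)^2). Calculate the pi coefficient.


Given: L1 = 8, L2 = 6
(L1+L2)^2 = (14)^2 = 196
(L1-L2)^2 = (2)^2 = 4
Difference = 196 - 4 = 192
This equals 4*L1*L2 = 4*8*6 = 192
Workspace area = 192*pi

192


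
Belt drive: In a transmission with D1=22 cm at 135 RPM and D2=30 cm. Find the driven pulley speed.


Given: D1 = 22 cm, w1 = 135 RPM, D2 = 30 cm
Using D1*w1 = D2*w2
w2 = D1*w1 / D2
w2 = 22*135 / 30
w2 = 2970 / 30
w2 = 99 RPM

99 RPM


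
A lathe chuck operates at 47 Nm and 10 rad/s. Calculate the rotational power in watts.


Given: tau = 47 Nm, omega = 10 rad/s
Using P = tau * omega
P = 47 * 10
P = 470 W

470 W


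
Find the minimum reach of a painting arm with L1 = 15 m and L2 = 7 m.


Given: L1 = 15 m, L2 = 7 m
For a 2-link planar arm, min reach = |L1 - L2| (second link folded back)
Min reach = |15 - 7|
Min reach = 8 m

8 m


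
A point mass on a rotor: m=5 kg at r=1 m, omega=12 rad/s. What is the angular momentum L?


Given: m = 5 kg, r = 1 m, omega = 12 rad/s
For a point mass: I = m*r^2
I = 5*1^2 = 5*1 = 5
L = I*omega = 5*12
L = 60 kg*m^2/s

60 kg*m^2/s


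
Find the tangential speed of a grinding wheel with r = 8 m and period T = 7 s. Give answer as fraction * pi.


Given: radius r = 8 m, period T = 7 s
Using v = 2*pi*r / T
v = 2*pi*8 / 7
v = 16*pi / 7
v = 16/7*pi m/s

16/7*pi m/s


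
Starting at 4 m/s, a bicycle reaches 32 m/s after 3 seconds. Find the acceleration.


Given: initial velocity v0 = 4 m/s, final velocity v = 32 m/s, time t = 3 s
Using a = (v - v0) / t
a = (32 - 4) / 3
a = 28 / 3
a = 28/3 m/s^2

28/3 m/s^2


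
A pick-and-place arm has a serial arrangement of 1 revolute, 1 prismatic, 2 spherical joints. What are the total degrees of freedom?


Given: serial robot with 1 revolute, 1 prismatic, 2 spherical joints
DOF contribution per joint type: revolute=1, prismatic=1, spherical=3, fixed=0
DOF = 1*1 + 1*1 + 2*3
DOF = 8

8


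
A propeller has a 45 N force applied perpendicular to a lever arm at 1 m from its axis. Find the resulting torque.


Given: F = 45 N, r = 1 m, angle = 90 deg (perpendicular)
Using tau = F * r * sin(90)
sin(90) = 1
tau = 45 * 1 * 1
tau = 45 Nm

45 Nm


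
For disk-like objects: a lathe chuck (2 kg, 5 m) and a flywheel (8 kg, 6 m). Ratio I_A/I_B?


Given: M1=2 kg, R1=5 m, M2=8 kg, R2=6 m
For a disk: I = (1/2)*M*R^2, so I_A/I_B = (M1*R1^2)/(M2*R2^2)
M1*R1^2 = 2*25 = 50
M2*R2^2 = 8*36 = 288
I_A/I_B = 50/288 = 25/144

25/144


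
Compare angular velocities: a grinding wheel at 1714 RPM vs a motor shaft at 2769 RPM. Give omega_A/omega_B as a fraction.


Given: RPM_A = 1714, RPM_B = 2769
omega = 2*pi*RPM/60, so omega_A/omega_B = RPM_A / RPM_B
omega_A/omega_B = 1714 / 2769
omega_A/omega_B = 1714/2769

1714/2769


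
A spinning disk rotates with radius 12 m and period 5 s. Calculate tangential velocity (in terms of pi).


Given: radius r = 12 m, period T = 5 s
Using v = 2*pi*r / T
v = 2*pi*12 / 5
v = 24*pi / 5
v = 24/5*pi m/s

24/5*pi m/s


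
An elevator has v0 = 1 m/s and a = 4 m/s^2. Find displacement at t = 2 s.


Given: v0 = 1 m/s, a = 4 m/s^2, t = 2 s
Using s = v0*t + (1/2)*a*t^2
s = 1*2 + (1/2)*4*2^2
s = 2 + (1/2)*16
s = 2 + 8
s = 10

10 m


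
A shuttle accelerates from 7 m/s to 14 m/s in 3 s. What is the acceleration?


Given: initial velocity v0 = 7 m/s, final velocity v = 14 m/s, time t = 3 s
Using a = (v - v0) / t
a = (14 - 7) / 3
a = 7 / 3
a = 7/3 m/s^2

7/3 m/s^2


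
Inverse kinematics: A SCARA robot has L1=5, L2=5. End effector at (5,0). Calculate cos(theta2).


Given: L1 = 5, L2 = 5, target (x, y) = (5, 0)
Using cos(theta2) = (x^2 + y^2 - L1^2 - L2^2) / (2*L1*L2)
x^2 + y^2 = 5^2 + 0 = 25
L1^2 + L2^2 = 25 + 25 = 50
Numerator = 25 - 50 = -25
Denominator = 2*5*5 = 50
cos(theta2) = -25/50 = -1/2

-1/2


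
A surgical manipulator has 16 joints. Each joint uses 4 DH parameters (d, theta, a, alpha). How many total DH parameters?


Given: 16 joints, 4 DH parameters per joint (d, theta, a, alpha)
Total DH parameters = number_of_joints * 4
Total = 16 * 4
Total = 64

64


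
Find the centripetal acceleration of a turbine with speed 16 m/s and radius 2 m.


Given: v = 16 m/s, r = 2 m
Using a_c = v^2 / r
a_c = 16^2 / 2
a_c = 256 / 2
a_c = 128 m/s^2

128 m/s^2


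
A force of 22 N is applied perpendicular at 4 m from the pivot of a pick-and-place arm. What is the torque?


Given: F = 22 N, r = 4 m, angle = 90 deg (perpendicular)
Using tau = F * r * sin(90)
sin(90) = 1
tau = 22 * 4 * 1
tau = 88 Nm

88 Nm


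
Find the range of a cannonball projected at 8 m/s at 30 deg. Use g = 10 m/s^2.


Given: v0 = 8 m/s, theta = 30 deg, g = 10 m/s^2
sin(2*30) = sin(60) = sqrt(3)/2
Using R = v0^2 * sin(2*theta) / g
R = 8^2 * (sqrt(3)/2) / 10
R = 64 * sqrt(3) / 20
R = 16/5*sqrt(3) m

16/5*sqrt(3) m


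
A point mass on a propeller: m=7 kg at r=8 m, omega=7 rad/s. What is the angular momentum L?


Given: m = 7 kg, r = 8 m, omega = 7 rad/s
For a point mass: I = m*r^2
I = 7*8^2 = 7*64 = 448
L = I*omega = 448*7
L = 3136 kg*m^2/s

3136 kg*m^2/s


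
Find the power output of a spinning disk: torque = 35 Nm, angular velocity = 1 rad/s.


Given: tau = 35 Nm, omega = 1 rad/s
Using P = tau * omega
P = 35 * 1
P = 35 W

35 W


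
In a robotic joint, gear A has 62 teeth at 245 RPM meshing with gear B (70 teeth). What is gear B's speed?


Given: N1 = 62 teeth, w1 = 245 RPM, N2 = 70 teeth
Using N1*w1 = N2*w2
w2 = N1*w1 / N2
w2 = 62*245 / 70
w2 = 15190 / 70
w2 = 217 RPM

217 RPM


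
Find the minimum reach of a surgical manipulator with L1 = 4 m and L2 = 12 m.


Given: L1 = 4 m, L2 = 12 m
For a 2-link planar arm, min reach = |L1 - L2| (second link folded back)
Min reach = |4 - 12|
Min reach = 8 m

8 m


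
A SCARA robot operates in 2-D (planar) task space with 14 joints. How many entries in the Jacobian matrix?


Given: task space dimension = 2, joints = 14
Jacobian is a 2 x 14 matrix
Total entries = rows * columns
Total = 2 * 14
Total = 28

28


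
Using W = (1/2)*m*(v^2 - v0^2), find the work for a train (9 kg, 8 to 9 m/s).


Given: m = 9 kg, v0 = 8 m/s, v = 9 m/s
Using W = (1/2)*m*(v^2 - v0^2)
v^2 = 9^2 = 81
v0^2 = 8^2 = 64
v^2 - v0^2 = 81 - 64 = 17
W = (1/2)*9*17 = 153/2 J

153/2 J


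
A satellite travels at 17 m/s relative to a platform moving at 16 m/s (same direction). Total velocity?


Given: object velocity = 17 m/s, platform velocity = 16 m/s (same direction)
Using classical velocity addition: v_total = v_object + v_platform
v_total = 17 + 16
v_total = 33 m/s

33 m/s


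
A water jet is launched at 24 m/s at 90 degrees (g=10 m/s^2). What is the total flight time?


Given: v0 = 24 m/s, theta = 90 deg, g = 10 m/s^2
sin(90) = 1
Using T = 2*v0*sin(theta) / g
T = 2*24*1 / 10
T = 48 / 10
T = 24/5 s

24/5 s


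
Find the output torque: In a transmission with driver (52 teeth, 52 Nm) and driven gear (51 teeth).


Given: N1 = 52, N2 = 51, T1 = 52 Nm
Using T2/T1 = N2/N1
T2 = T1 * N2 / N1
T2 = 52 * 51 / 52
T2 = 2652 / 52
T2 = 51 Nm

51 Nm


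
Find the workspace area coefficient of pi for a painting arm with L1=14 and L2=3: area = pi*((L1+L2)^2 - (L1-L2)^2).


Given: L1 = 14, L2 = 3
(L1+L2)^2 = (17)^2 = 289
(L1-L2)^2 = (11)^2 = 121
Difference = 289 - 121 = 168
This equals 4*L1*L2 = 4*14*3 = 168
Workspace area = 168*pi

168


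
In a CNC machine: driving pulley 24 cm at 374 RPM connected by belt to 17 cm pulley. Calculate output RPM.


Given: D1 = 24 cm, w1 = 374 RPM, D2 = 17 cm
Using D1*w1 = D2*w2
w2 = D1*w1 / D2
w2 = 24*374 / 17
w2 = 8976 / 17
w2 = 528 RPM

528 RPM


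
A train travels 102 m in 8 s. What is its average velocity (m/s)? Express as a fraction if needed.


Given: distance d = 102 m, time t = 8 s
Using v = d / t
v = 102 / 8
v = 51/4 m/s

51/4 m/s


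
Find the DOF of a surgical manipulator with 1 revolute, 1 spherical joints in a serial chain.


Given: serial robot with 1 revolute, 1 spherical joints
DOF contribution per joint type: revolute=1, prismatic=1, spherical=3, fixed=0
DOF = 1*1 + 1*3
DOF = 4

4


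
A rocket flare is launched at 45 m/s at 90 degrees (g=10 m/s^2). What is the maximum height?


Given: v0 = 45 m/s, theta = 90 deg, g = 10 m/s^2
sin^2(90) = 1
Using H = v0^2 * sin^2(theta) / (2*g)
H = 45^2 * 1 / (2*10)
H = 2025 * 1 / 20
H = 2025 / 20
H = 405/4 m

405/4 m


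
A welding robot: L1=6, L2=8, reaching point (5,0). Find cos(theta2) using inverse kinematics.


Given: L1 = 6, L2 = 8, target (x, y) = (5, 0)
Using cos(theta2) = (x^2 + y^2 - L1^2 - L2^2) / (2*L1*L2)
x^2 + y^2 = 5^2 + 0 = 25
L1^2 + L2^2 = 36 + 64 = 100
Numerator = 25 - 100 = -75
Denominator = 2*6*8 = 96
cos(theta2) = -75/96 = -25/32

-25/32


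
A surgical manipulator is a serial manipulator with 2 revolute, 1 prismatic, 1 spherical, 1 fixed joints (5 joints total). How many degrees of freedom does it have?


Given: serial robot with 2 revolute, 1 prismatic, 1 spherical, 1 fixed joints
DOF contribution per joint type: revolute=1, prismatic=1, spherical=3, fixed=0
DOF = 2*1 + 1*1 + 1*3 + 1*0
DOF = 6

6


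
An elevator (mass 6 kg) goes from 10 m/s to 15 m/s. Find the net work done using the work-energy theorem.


Given: m = 6 kg, v0 = 10 m/s, v = 15 m/s
Using W = (1/2)*m*(v^2 - v0^2)
v^2 = 15^2 = 225
v0^2 = 10^2 = 100
v^2 - v0^2 = 225 - 100 = 125
W = (1/2)*6*125 = 375 J

375 J


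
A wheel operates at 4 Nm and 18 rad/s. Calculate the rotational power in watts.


Given: tau = 4 Nm, omega = 18 rad/s
Using P = tau * omega
P = 4 * 18
P = 72 W

72 W


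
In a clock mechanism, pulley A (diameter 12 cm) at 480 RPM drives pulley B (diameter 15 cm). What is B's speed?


Given: D1 = 12 cm, w1 = 480 RPM, D2 = 15 cm
Using D1*w1 = D2*w2
w2 = D1*w1 / D2
w2 = 12*480 / 15
w2 = 5760 / 15
w2 = 384 RPM

384 RPM


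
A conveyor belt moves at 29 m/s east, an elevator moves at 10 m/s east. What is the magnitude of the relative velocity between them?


Given: v_A = 29 m/s east, v_B = 10 m/s east
Both move in the same direction; relative speed = |v_A - v_B|
|29 - 10| = |19|
= 19 m/s

19 m/s


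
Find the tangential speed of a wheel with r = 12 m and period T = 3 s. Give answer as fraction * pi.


Given: radius r = 12 m, period T = 3 s
Using v = 2*pi*r / T
v = 2*pi*12 / 3
v = 24*pi / 3
v = 8*pi m/s

8*pi m/s


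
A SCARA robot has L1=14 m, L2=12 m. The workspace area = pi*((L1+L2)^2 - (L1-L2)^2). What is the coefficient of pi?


Given: L1 = 14, L2 = 12
(L1+L2)^2 = (26)^2 = 676
(L1-L2)^2 = (2)^2 = 4
Difference = 676 - 4 = 672
This equals 4*L1*L2 = 4*14*12 = 672
Workspace area = 672*pi

672


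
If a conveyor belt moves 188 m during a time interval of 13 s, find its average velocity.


Given: distance d = 188 m, time t = 13 s
Using v = d / t
v = 188 / 13
v = 188/13 m/s

188/13 m/s


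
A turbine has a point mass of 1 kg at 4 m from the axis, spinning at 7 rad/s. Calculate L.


Given: m = 1 kg, r = 4 m, omega = 7 rad/s
For a point mass: I = m*r^2
I = 1*4^2 = 1*16 = 16
L = I*omega = 16*7
L = 112 kg*m^2/s

112 kg*m^2/s


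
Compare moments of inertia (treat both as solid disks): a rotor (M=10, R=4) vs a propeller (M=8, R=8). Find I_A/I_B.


Given: M1=10 kg, R1=4 m, M2=8 kg, R2=8 m
For a disk: I = (1/2)*M*R^2, so I_A/I_B = (M1*R1^2)/(M2*R2^2)
M1*R1^2 = 10*16 = 160
M2*R2^2 = 8*64 = 512
I_A/I_B = 160/512 = 5/16

5/16


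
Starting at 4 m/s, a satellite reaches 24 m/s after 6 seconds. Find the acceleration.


Given: initial velocity v0 = 4 m/s, final velocity v = 24 m/s, time t = 6 s
Using a = (v - v0) / t
a = (24 - 4) / 6
a = 20 / 6
a = 10/3 m/s^2

10/3 m/s^2


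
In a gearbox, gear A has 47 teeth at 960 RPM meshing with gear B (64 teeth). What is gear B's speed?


Given: N1 = 47 teeth, w1 = 960 RPM, N2 = 64 teeth
Using N1*w1 = N2*w2
w2 = N1*w1 / N2
w2 = 47*960 / 64
w2 = 45120 / 64
w2 = 705 RPM

705 RPM


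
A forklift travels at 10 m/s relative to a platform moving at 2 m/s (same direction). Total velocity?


Given: object velocity = 10 m/s, platform velocity = 2 m/s (same direction)
Using classical velocity addition: v_total = v_object + v_platform
v_total = 10 + 2
v_total = 12 m/s

12 m/s


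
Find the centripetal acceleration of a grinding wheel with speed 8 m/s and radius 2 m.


Given: v = 8 m/s, r = 2 m
Using a_c = v^2 / r
a_c = 8^2 / 2
a_c = 64 / 2
a_c = 32 m/s^2

32 m/s^2


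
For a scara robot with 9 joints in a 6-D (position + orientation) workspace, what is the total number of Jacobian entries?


Given: task space dimension = 6, joints = 9
Jacobian is a 6 x 9 matrix
Total entries = rows * columns
Total = 6 * 9
Total = 54

54


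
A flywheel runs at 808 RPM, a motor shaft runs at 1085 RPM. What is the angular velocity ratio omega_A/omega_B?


Given: RPM_A = 808, RPM_B = 1085
omega = 2*pi*RPM/60, so omega_A/omega_B = RPM_A / RPM_B
omega_A/omega_B = 808 / 1085
omega_A/omega_B = 808/1085

808/1085


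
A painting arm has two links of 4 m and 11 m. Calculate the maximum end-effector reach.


Given: L1 = 4 m, L2 = 11 m
For a 2-link planar arm, max reach = L1 + L2 (fully extended)
Max reach = 4 + 11
Max reach = 15 m

15 m


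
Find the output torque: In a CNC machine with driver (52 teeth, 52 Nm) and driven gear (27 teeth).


Given: N1 = 52, N2 = 27, T1 = 52 Nm
Using T2/T1 = N2/N1
T2 = T1 * N2 / N1
T2 = 52 * 27 / 52
T2 = 1404 / 52
T2 = 27 Nm

27 Nm


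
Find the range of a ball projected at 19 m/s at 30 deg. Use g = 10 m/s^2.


Given: v0 = 19 m/s, theta = 30 deg, g = 10 m/s^2
sin(2*30) = sin(60) = sqrt(3)/2
Using R = v0^2 * sin(2*theta) / g
R = 19^2 * (sqrt(3)/2) / 10
R = 361 * sqrt(3) / 20
R = 361/20*sqrt(3) m

361/20*sqrt(3) m


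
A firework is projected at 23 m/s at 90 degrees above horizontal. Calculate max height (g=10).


Given: v0 = 23 m/s, theta = 90 deg, g = 10 m/s^2
sin^2(90) = 1
Using H = v0^2 * sin^2(theta) / (2*g)
H = 23^2 * 1 / (2*10)
H = 529 * 1 / 20
H = 529 / 20
H = 529/20 m

529/20 m


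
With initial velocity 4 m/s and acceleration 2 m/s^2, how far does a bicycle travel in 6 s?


Given: v0 = 4 m/s, a = 2 m/s^2, t = 6 s
Using s = v0*t + (1/2)*a*t^2
s = 4*6 + (1/2)*2*6^2
s = 24 + (1/2)*72
s = 24 + 36
s = 60

60 m


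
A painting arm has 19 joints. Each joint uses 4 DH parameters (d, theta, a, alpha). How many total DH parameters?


Given: 19 joints, 4 DH parameters per joint (d, theta, a, alpha)
Total DH parameters = number_of_joints * 4
Total = 19 * 4
Total = 76

76


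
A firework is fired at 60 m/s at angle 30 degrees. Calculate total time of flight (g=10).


Given: v0 = 60 m/s, theta = 30 deg, g = 10 m/s^2
sin(30) = 1/2
Using T = 2*v0*sin(theta) / g
T = 2*60*1/2 / 10
T = 60 / 10
T = 6 s

6 s


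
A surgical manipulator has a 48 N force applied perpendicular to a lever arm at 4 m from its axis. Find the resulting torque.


Given: F = 48 N, r = 4 m, angle = 90 deg (perpendicular)
Using tau = F * r * sin(90)
sin(90) = 1
tau = 48 * 4 * 1
tau = 192 Nm

192 Nm


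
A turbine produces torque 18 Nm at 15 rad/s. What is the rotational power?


Given: tau = 18 Nm, omega = 15 rad/s
Using P = tau * omega
P = 18 * 15
P = 270 W

270 W


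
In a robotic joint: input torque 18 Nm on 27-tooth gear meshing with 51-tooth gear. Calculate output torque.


Given: N1 = 27, N2 = 51, T1 = 18 Nm
Using T2/T1 = N2/N1
T2 = T1 * N2 / N1
T2 = 18 * 51 / 27
T2 = 918 / 27
T2 = 34 Nm

34 Nm


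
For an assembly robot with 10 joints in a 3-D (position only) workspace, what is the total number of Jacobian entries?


Given: task space dimension = 3, joints = 10
Jacobian is a 3 x 10 matrix
Total entries = rows * columns
Total = 3 * 10
Total = 30

30


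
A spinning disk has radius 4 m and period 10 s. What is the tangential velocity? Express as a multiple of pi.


Given: radius r = 4 m, period T = 10 s
Using v = 2*pi*r / T
v = 2*pi*4 / 10
v = 8*pi / 10
v = 4/5*pi m/s

4/5*pi m/s


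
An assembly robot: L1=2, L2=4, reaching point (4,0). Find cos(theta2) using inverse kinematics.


Given: L1 = 2, L2 = 4, target (x, y) = (4, 0)
Using cos(theta2) = (x^2 + y^2 - L1^2 - L2^2) / (2*L1*L2)
x^2 + y^2 = 4^2 + 0 = 16
L1^2 + L2^2 = 4 + 16 = 20
Numerator = 16 - 20 = -4
Denominator = 2*2*4 = 16
cos(theta2) = -4/16 = -1/4

-1/4


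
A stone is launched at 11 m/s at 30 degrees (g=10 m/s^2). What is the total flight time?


Given: v0 = 11 m/s, theta = 30 deg, g = 10 m/s^2
sin(30) = 1/2
Using T = 2*v0*sin(theta) / g
T = 2*11*1/2 / 10
T = 11 / 10
T = 11/10 s

11/10 s


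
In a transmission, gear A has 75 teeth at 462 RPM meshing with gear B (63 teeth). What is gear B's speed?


Given: N1 = 75 teeth, w1 = 462 RPM, N2 = 63 teeth
Using N1*w1 = N2*w2
w2 = N1*w1 / N2
w2 = 75*462 / 63
w2 = 34650 / 63
w2 = 550 RPM

550 RPM


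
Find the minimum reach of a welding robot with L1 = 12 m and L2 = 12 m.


Given: L1 = 12 m, L2 = 12 m
For a 2-link planar arm, min reach = |L1 - L2| (second link folded back)
Min reach = |12 - 12|
Min reach = 0 m

0 m


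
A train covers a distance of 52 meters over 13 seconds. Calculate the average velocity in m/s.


Given: distance d = 52 m, time t = 13 s
Using v = d / t
v = 52 / 13
v = 4 m/s

4 m/s


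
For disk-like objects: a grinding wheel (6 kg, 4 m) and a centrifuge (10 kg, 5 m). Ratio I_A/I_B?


Given: M1=6 kg, R1=4 m, M2=10 kg, R2=5 m
For a disk: I = (1/2)*M*R^2, so I_A/I_B = (M1*R1^2)/(M2*R2^2)
M1*R1^2 = 6*16 = 96
M2*R2^2 = 10*25 = 250
I_A/I_B = 96/250 = 48/125

48/125


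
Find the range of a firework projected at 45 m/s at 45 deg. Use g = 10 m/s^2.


Given: v0 = 45 m/s, theta = 45 deg, g = 10 m/s^2
sin(2*45) = sin(90) = 1
Using R = v0^2 * sin(2*theta) / g
R = 45^2 * 1 / 10
R = 2025 / 10
R = 405/2 m

405/2 m


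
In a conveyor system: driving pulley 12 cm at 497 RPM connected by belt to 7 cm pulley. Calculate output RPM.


Given: D1 = 12 cm, w1 = 497 RPM, D2 = 7 cm
Using D1*w1 = D2*w2
w2 = D1*w1 / D2
w2 = 12*497 / 7
w2 = 5964 / 7
w2 = 852 RPM

852 RPM


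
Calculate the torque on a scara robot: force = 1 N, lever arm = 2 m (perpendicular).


Given: F = 1 N, r = 2 m, angle = 90 deg (perpendicular)
Using tau = F * r * sin(90)
sin(90) = 1
tau = 1 * 2 * 1
tau = 2 Nm

2 Nm


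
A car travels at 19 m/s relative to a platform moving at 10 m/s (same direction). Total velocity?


Given: object velocity = 19 m/s, platform velocity = 10 m/s (same direction)
Using classical velocity addition: v_total = v_object + v_platform
v_total = 19 + 10
v_total = 29 m/s

29 m/s


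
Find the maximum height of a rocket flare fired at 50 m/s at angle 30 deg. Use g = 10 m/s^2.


Given: v0 = 50 m/s, theta = 30 deg, g = 10 m/s^2
sin^2(30) = 1/4
Using H = v0^2 * sin^2(theta) / (2*g)
H = 50^2 * 1/4 / (2*10)
H = 2500 * 1/4 / 20
H = 625 / 20
H = 125/4 m

125/4 m


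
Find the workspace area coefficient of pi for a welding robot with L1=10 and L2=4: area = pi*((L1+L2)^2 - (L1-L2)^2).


Given: L1 = 10, L2 = 4
(L1+L2)^2 = (14)^2 = 196
(L1-L2)^2 = (6)^2 = 36
Difference = 196 - 36 = 160
This equals 4*L1*L2 = 4*10*4 = 160
Workspace area = 160*pi

160


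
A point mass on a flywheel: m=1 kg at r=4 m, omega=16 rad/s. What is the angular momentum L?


Given: m = 1 kg, r = 4 m, omega = 16 rad/s
For a point mass: I = m*r^2
I = 1*4^2 = 1*16 = 16
L = I*omega = 16*16
L = 256 kg*m^2/s

256 kg*m^2/s


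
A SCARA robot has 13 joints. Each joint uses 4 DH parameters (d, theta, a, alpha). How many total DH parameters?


Given: 13 joints, 4 DH parameters per joint (d, theta, a, alpha)
Total DH parameters = number_of_joints * 4
Total = 13 * 4
Total = 52

52


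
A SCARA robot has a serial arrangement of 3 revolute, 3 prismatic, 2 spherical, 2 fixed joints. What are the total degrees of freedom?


Given: serial robot with 3 revolute, 3 prismatic, 2 spherical, 2 fixed joints
DOF contribution per joint type: revolute=1, prismatic=1, spherical=3, fixed=0
DOF = 3*1 + 3*1 + 2*3 + 2*0
DOF = 12

12


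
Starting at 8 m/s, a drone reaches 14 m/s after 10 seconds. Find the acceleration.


Given: initial velocity v0 = 8 m/s, final velocity v = 14 m/s, time t = 10 s
Using a = (v - v0) / t
a = (14 - 8) / 10
a = 6 / 10
a = 3/5 m/s^2

3/5 m/s^2


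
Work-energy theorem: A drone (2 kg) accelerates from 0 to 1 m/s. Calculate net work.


Given: m = 2 kg, v0 = 0 m/s, v = 1 m/s
Using W = (1/2)*m*(v^2 - v0^2)
v^2 = 1^2 = 1
v0^2 = 0^2 = 0
v^2 - v0^2 = 1 - 0 = 1
W = (1/2)*2*1 = 1 J

1 J


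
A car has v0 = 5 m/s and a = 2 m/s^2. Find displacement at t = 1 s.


Given: v0 = 5 m/s, a = 2 m/s^2, t = 1 s
Using s = v0*t + (1/2)*a*t^2
s = 5*1 + (1/2)*2*1^2
s = 5 + (1/2)*2
s = 5 + 1
s = 6

6 m


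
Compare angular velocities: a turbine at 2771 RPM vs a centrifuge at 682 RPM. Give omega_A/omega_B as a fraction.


Given: RPM_A = 2771, RPM_B = 682
omega = 2*pi*RPM/60, so omega_A/omega_B = RPM_A / RPM_B
omega_A/omega_B = 2771 / 682
omega_A/omega_B = 2771/682

2771/682


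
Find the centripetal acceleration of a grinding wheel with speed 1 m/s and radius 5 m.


Given: v = 1 m/s, r = 5 m
Using a_c = v^2 / r
a_c = 1^2 / 5
a_c = 1 / 5
a_c = 1/5 m/s^2

1/5 m/s^2


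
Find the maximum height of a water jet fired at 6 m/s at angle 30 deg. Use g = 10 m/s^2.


Given: v0 = 6 m/s, theta = 30 deg, g = 10 m/s^2
sin^2(30) = 1/4
Using H = v0^2 * sin^2(theta) / (2*g)
H = 6^2 * 1/4 / (2*10)
H = 36 * 1/4 / 20
H = 9 / 20
H = 9/20 m

9/20 m


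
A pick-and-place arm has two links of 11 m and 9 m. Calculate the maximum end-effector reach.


Given: L1 = 11 m, L2 = 9 m
For a 2-link planar arm, max reach = L1 + L2 (fully extended)
Max reach = 11 + 9
Max reach = 20 m

20 m


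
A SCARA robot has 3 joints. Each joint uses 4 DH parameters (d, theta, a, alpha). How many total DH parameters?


Given: 3 joints, 4 DH parameters per joint (d, theta, a, alpha)
Total DH parameters = number_of_joints * 4
Total = 3 * 4
Total = 12

12


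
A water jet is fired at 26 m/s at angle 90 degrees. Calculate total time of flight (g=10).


Given: v0 = 26 m/s, theta = 90 deg, g = 10 m/s^2
sin(90) = 1
Using T = 2*v0*sin(theta) / g
T = 2*26*1 / 10
T = 52 / 10
T = 26/5 s

26/5 s


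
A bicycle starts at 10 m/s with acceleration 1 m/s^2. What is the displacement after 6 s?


Given: v0 = 10 m/s, a = 1 m/s^2, t = 6 s
Using s = v0*t + (1/2)*a*t^2
s = 10*6 + (1/2)*1*6^2
s = 60 + (1/2)*36
s = 60 + 18
s = 78

78 m


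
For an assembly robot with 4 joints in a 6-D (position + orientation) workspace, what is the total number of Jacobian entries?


Given: task space dimension = 6, joints = 4
Jacobian is a 6 x 4 matrix
Total entries = rows * columns
Total = 6 * 4
Total = 24

24


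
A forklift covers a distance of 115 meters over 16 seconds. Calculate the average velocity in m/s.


Given: distance d = 115 m, time t = 16 s
Using v = d / t
v = 115 / 16
v = 115/16 m/s

115/16 m/s


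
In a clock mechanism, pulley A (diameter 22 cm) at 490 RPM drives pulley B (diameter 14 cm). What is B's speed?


Given: D1 = 22 cm, w1 = 490 RPM, D2 = 14 cm
Using D1*w1 = D2*w2
w2 = D1*w1 / D2
w2 = 22*490 / 14
w2 = 10780 / 14
w2 = 770 RPM

770 RPM


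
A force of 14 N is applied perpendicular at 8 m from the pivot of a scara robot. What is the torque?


Given: F = 14 N, r = 8 m, angle = 90 deg (perpendicular)
Using tau = F * r * sin(90)
sin(90) = 1
tau = 14 * 8 * 1
tau = 112 Nm

112 Nm


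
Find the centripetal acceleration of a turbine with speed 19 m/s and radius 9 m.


Given: v = 19 m/s, r = 9 m
Using a_c = v^2 / r
a_c = 19^2 / 9
a_c = 361 / 9
a_c = 361/9 m/s^2

361/9 m/s^2


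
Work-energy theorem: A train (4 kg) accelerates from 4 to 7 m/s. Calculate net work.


Given: m = 4 kg, v0 = 4 m/s, v = 7 m/s
Using W = (1/2)*m*(v^2 - v0^2)
v^2 = 7^2 = 49
v0^2 = 4^2 = 16
v^2 - v0^2 = 49 - 16 = 33
W = (1/2)*4*33 = 66 J

66 J


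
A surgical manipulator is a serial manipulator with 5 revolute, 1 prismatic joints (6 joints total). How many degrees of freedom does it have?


Given: serial robot with 5 revolute, 1 prismatic joints
DOF contribution per joint type: revolute=1, prismatic=1, spherical=3, fixed=0
DOF = 5*1 + 1*1
DOF = 6

6


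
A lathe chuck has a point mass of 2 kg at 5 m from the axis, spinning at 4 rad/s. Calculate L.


Given: m = 2 kg, r = 5 m, omega = 4 rad/s
For a point mass: I = m*r^2
I = 2*5^2 = 2*25 = 50
L = I*omega = 50*4
L = 200 kg*m^2/s

200 kg*m^2/s


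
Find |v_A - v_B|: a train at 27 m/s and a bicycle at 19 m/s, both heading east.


Given: v_A = 27 m/s east, v_B = 19 m/s east
Both move in the same direction; relative speed = |v_A - v_B|
|27 - 19| = |8|
= 8 m/s

8 m/s


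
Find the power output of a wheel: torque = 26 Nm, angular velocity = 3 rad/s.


Given: tau = 26 Nm, omega = 3 rad/s
Using P = tau * omega
P = 26 * 3
P = 78 W

78 W


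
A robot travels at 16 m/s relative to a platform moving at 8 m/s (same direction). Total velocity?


Given: object velocity = 16 m/s, platform velocity = 8 m/s (same direction)
Using classical velocity addition: v_total = v_object + v_platform
v_total = 16 + 8
v_total = 24 m/s

24 m/s


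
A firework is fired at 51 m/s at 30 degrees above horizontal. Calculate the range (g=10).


Given: v0 = 51 m/s, theta = 30 deg, g = 10 m/s^2
sin(2*30) = sin(60) = sqrt(3)/2
Using R = v0^2 * sin(2*theta) / g
R = 51^2 * (sqrt(3)/2) / 10
R = 2601 * sqrt(3) / 20
R = 2601/20*sqrt(3) m

2601/20*sqrt(3) m


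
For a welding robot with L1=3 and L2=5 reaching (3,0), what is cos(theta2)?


Given: L1 = 3, L2 = 5, target (x, y) = (3, 0)
Using cos(theta2) = (x^2 + y^2 - L1^2 - L2^2) / (2*L1*L2)
x^2 + y^2 = 3^2 + 0 = 9
L1^2 + L2^2 = 9 + 25 = 34
Numerator = 9 - 34 = -25
Denominator = 2*3*5 = 30
cos(theta2) = -25/30 = -5/6

-5/6


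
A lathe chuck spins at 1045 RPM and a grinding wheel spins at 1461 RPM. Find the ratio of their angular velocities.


Given: RPM_A = 1045, RPM_B = 1461
omega = 2*pi*RPM/60, so omega_A/omega_B = RPM_A / RPM_B
omega_A/omega_B = 1045 / 1461
omega_A/omega_B = 1045/1461

1045/1461


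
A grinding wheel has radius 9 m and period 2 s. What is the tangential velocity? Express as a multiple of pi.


Given: radius r = 9 m, period T = 2 s
Using v = 2*pi*r / T
v = 2*pi*9 / 2
v = 18*pi / 2
v = 9*pi m/s

9*pi m/s


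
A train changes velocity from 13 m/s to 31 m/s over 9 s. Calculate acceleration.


Given: initial velocity v0 = 13 m/s, final velocity v = 31 m/s, time t = 9 s
Using a = (v - v0) / t
a = (31 - 13) / 9
a = 18 / 9
a = 2 m/s^2

2 m/s^2


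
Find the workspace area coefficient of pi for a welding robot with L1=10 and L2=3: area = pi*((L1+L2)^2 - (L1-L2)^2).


Given: L1 = 10, L2 = 3
(L1+L2)^2 = (13)^2 = 169
(L1-L2)^2 = (7)^2 = 49
Difference = 169 - 49 = 120
This equals 4*L1*L2 = 4*10*3 = 120
Workspace area = 120*pi

120


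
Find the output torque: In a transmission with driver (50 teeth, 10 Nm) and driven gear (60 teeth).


Given: N1 = 50, N2 = 60, T1 = 10 Nm
Using T2/T1 = N2/N1
T2 = T1 * N2 / N1
T2 = 10 * 60 / 50
T2 = 600 / 50
T2 = 12 Nm

12 Nm


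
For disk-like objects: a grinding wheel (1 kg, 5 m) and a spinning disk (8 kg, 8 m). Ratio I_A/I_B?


Given: M1=1 kg, R1=5 m, M2=8 kg, R2=8 m
For a disk: I = (1/2)*M*R^2, so I_A/I_B = (M1*R1^2)/(M2*R2^2)
M1*R1^2 = 1*25 = 25
M2*R2^2 = 8*64 = 512
I_A/I_B = 25/512 = 25/512

25/512


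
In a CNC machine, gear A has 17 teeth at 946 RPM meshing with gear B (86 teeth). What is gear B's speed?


Given: N1 = 17 teeth, w1 = 946 RPM, N2 = 86 teeth
Using N1*w1 = N2*w2
w2 = N1*w1 / N2
w2 = 17*946 / 86
w2 = 16082 / 86
w2 = 187 RPM

187 RPM


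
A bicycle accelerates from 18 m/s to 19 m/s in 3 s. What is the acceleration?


Given: initial velocity v0 = 18 m/s, final velocity v = 19 m/s, time t = 3 s
Using a = (v - v0) / t
a = (19 - 18) / 3
a = 1 / 3
a = 1/3 m/s^2

1/3 m/s^2


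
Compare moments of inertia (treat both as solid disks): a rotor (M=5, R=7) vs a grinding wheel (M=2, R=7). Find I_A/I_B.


Given: M1=5 kg, R1=7 m, M2=2 kg, R2=7 m
For a disk: I = (1/2)*M*R^2, so I_A/I_B = (M1*R1^2)/(M2*R2^2)
M1*R1^2 = 5*49 = 245
M2*R2^2 = 2*49 = 98
I_A/I_B = 245/98 = 5/2

5/2


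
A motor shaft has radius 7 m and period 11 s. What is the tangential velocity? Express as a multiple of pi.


Given: radius r = 7 m, period T = 11 s
Using v = 2*pi*r / T
v = 2*pi*7 / 11
v = 14*pi / 11
v = 14/11*pi m/s

14/11*pi m/s


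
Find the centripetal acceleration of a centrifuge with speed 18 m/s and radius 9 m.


Given: v = 18 m/s, r = 9 m
Using a_c = v^2 / r
a_c = 18^2 / 9
a_c = 324 / 9
a_c = 36 m/s^2

36 m/s^2


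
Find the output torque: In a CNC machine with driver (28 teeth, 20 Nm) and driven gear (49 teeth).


Given: N1 = 28, N2 = 49, T1 = 20 Nm
Using T2/T1 = N2/N1
T2 = T1 * N2 / N1
T2 = 20 * 49 / 28
T2 = 980 / 28
T2 = 35 Nm

35 Nm


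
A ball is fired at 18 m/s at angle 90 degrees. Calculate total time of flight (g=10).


Given: v0 = 18 m/s, theta = 90 deg, g = 10 m/s^2
sin(90) = 1
Using T = 2*v0*sin(theta) / g
T = 2*18*1 / 10
T = 36 / 10
T = 18/5 s

18/5 s


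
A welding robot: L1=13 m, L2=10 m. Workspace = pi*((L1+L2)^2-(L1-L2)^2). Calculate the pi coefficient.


Given: L1 = 13, L2 = 10
(L1+L2)^2 = (23)^2 = 529
(L1-L2)^2 = (3)^2 = 9
Difference = 529 - 9 = 520
This equals 4*L1*L2 = 4*13*10 = 520
Workspace area = 520*pi

520


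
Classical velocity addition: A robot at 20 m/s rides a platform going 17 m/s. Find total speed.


Given: object velocity = 20 m/s, platform velocity = 17 m/s (same direction)
Using classical velocity addition: v_total = v_object + v_platform
v_total = 20 + 17
v_total = 37 m/s

37 m/s


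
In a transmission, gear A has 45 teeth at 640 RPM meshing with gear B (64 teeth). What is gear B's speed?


Given: N1 = 45 teeth, w1 = 640 RPM, N2 = 64 teeth
Using N1*w1 = N2*w2
w2 = N1*w1 / N2
w2 = 45*640 / 64
w2 = 28800 / 64
w2 = 450 RPM

450 RPM


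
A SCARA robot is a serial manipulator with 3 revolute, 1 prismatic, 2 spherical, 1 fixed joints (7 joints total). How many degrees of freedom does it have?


Given: serial robot with 3 revolute, 1 prismatic, 2 spherical, 1 fixed joints
DOF contribution per joint type: revolute=1, prismatic=1, spherical=3, fixed=0
DOF = 3*1 + 1*1 + 2*3 + 1*0
DOF = 10

10


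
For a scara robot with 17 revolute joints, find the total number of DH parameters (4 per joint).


Given: 17 joints, 4 DH parameters per joint (d, theta, a, alpha)
Total DH parameters = number_of_joints * 4
Total = 17 * 4
Total = 68

68


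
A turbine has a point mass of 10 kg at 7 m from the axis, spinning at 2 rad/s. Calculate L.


Given: m = 10 kg, r = 7 m, omega = 2 rad/s
For a point mass: I = m*r^2
I = 10*7^2 = 10*49 = 490
L = I*omega = 490*2
L = 980 kg*m^2/s

980 kg*m^2/s


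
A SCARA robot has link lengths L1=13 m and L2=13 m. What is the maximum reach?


Given: L1 = 13 m, L2 = 13 m
For a 2-link planar arm, max reach = L1 + L2 (fully extended)
Max reach = 13 + 13
Max reach = 26 m

26 m


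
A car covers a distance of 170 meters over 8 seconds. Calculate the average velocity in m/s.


Given: distance d = 170 m, time t = 8 s
Using v = d / t
v = 170 / 8
v = 85/4 m/s

85/4 m/s
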